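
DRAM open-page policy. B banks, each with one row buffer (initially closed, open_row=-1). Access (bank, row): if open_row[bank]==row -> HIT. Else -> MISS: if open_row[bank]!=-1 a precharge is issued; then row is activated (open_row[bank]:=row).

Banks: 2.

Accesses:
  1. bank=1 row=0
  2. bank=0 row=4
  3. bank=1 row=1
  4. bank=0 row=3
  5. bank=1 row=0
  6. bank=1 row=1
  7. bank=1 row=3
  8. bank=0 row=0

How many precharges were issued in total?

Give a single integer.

Acc 1: bank1 row0 -> MISS (open row0); precharges=0
Acc 2: bank0 row4 -> MISS (open row4); precharges=0
Acc 3: bank1 row1 -> MISS (open row1); precharges=1
Acc 4: bank0 row3 -> MISS (open row3); precharges=2
Acc 5: bank1 row0 -> MISS (open row0); precharges=3
Acc 6: bank1 row1 -> MISS (open row1); precharges=4
Acc 7: bank1 row3 -> MISS (open row3); precharges=5
Acc 8: bank0 row0 -> MISS (open row0); precharges=6

Answer: 6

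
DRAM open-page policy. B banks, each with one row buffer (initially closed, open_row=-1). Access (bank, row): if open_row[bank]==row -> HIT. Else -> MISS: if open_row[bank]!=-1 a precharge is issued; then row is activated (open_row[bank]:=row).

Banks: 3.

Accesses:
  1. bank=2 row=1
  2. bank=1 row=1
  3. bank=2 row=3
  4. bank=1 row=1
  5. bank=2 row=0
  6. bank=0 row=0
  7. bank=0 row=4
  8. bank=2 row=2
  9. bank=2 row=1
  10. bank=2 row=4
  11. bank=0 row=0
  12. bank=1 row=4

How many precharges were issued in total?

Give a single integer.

Answer: 8

Derivation:
Acc 1: bank2 row1 -> MISS (open row1); precharges=0
Acc 2: bank1 row1 -> MISS (open row1); precharges=0
Acc 3: bank2 row3 -> MISS (open row3); precharges=1
Acc 4: bank1 row1 -> HIT
Acc 5: bank2 row0 -> MISS (open row0); precharges=2
Acc 6: bank0 row0 -> MISS (open row0); precharges=2
Acc 7: bank0 row4 -> MISS (open row4); precharges=3
Acc 8: bank2 row2 -> MISS (open row2); precharges=4
Acc 9: bank2 row1 -> MISS (open row1); precharges=5
Acc 10: bank2 row4 -> MISS (open row4); precharges=6
Acc 11: bank0 row0 -> MISS (open row0); precharges=7
Acc 12: bank1 row4 -> MISS (open row4); precharges=8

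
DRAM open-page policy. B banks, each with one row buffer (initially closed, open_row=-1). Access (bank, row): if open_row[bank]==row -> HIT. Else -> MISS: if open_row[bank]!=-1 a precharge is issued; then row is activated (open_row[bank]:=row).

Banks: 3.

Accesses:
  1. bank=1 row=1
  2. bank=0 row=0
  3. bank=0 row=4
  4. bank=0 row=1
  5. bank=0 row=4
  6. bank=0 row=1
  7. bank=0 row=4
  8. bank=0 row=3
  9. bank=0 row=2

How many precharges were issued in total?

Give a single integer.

Answer: 7

Derivation:
Acc 1: bank1 row1 -> MISS (open row1); precharges=0
Acc 2: bank0 row0 -> MISS (open row0); precharges=0
Acc 3: bank0 row4 -> MISS (open row4); precharges=1
Acc 4: bank0 row1 -> MISS (open row1); precharges=2
Acc 5: bank0 row4 -> MISS (open row4); precharges=3
Acc 6: bank0 row1 -> MISS (open row1); precharges=4
Acc 7: bank0 row4 -> MISS (open row4); precharges=5
Acc 8: bank0 row3 -> MISS (open row3); precharges=6
Acc 9: bank0 row2 -> MISS (open row2); precharges=7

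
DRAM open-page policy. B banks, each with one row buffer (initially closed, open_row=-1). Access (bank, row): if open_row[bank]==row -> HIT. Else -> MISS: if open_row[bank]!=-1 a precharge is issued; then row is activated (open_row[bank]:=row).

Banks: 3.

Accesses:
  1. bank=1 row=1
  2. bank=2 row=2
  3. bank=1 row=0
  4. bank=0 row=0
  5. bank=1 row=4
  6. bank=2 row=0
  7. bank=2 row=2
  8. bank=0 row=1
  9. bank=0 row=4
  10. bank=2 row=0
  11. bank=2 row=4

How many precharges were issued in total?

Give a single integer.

Acc 1: bank1 row1 -> MISS (open row1); precharges=0
Acc 2: bank2 row2 -> MISS (open row2); precharges=0
Acc 3: bank1 row0 -> MISS (open row0); precharges=1
Acc 4: bank0 row0 -> MISS (open row0); precharges=1
Acc 5: bank1 row4 -> MISS (open row4); precharges=2
Acc 6: bank2 row0 -> MISS (open row0); precharges=3
Acc 7: bank2 row2 -> MISS (open row2); precharges=4
Acc 8: bank0 row1 -> MISS (open row1); precharges=5
Acc 9: bank0 row4 -> MISS (open row4); precharges=6
Acc 10: bank2 row0 -> MISS (open row0); precharges=7
Acc 11: bank2 row4 -> MISS (open row4); precharges=8

Answer: 8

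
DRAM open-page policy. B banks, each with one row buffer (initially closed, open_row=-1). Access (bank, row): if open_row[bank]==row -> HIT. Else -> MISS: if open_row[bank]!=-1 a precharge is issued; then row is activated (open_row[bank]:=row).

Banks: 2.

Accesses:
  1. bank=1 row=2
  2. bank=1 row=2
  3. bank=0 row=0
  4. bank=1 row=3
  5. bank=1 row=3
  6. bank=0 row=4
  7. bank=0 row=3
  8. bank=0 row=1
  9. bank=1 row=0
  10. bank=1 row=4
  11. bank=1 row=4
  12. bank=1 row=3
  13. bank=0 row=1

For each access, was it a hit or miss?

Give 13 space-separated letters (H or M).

Answer: M H M M H M M M M M H M H

Derivation:
Acc 1: bank1 row2 -> MISS (open row2); precharges=0
Acc 2: bank1 row2 -> HIT
Acc 3: bank0 row0 -> MISS (open row0); precharges=0
Acc 4: bank1 row3 -> MISS (open row3); precharges=1
Acc 5: bank1 row3 -> HIT
Acc 6: bank0 row4 -> MISS (open row4); precharges=2
Acc 7: bank0 row3 -> MISS (open row3); precharges=3
Acc 8: bank0 row1 -> MISS (open row1); precharges=4
Acc 9: bank1 row0 -> MISS (open row0); precharges=5
Acc 10: bank1 row4 -> MISS (open row4); precharges=6
Acc 11: bank1 row4 -> HIT
Acc 12: bank1 row3 -> MISS (open row3); precharges=7
Acc 13: bank0 row1 -> HIT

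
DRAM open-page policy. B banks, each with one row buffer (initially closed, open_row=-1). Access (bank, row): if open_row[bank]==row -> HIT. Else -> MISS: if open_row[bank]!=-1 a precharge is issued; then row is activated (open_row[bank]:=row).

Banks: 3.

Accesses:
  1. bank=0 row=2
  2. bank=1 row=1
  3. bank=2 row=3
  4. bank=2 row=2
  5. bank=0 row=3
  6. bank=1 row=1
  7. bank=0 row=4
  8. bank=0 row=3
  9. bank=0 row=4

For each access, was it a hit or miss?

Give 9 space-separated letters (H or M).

Answer: M M M M M H M M M

Derivation:
Acc 1: bank0 row2 -> MISS (open row2); precharges=0
Acc 2: bank1 row1 -> MISS (open row1); precharges=0
Acc 3: bank2 row3 -> MISS (open row3); precharges=0
Acc 4: bank2 row2 -> MISS (open row2); precharges=1
Acc 5: bank0 row3 -> MISS (open row3); precharges=2
Acc 6: bank1 row1 -> HIT
Acc 7: bank0 row4 -> MISS (open row4); precharges=3
Acc 8: bank0 row3 -> MISS (open row3); precharges=4
Acc 9: bank0 row4 -> MISS (open row4); precharges=5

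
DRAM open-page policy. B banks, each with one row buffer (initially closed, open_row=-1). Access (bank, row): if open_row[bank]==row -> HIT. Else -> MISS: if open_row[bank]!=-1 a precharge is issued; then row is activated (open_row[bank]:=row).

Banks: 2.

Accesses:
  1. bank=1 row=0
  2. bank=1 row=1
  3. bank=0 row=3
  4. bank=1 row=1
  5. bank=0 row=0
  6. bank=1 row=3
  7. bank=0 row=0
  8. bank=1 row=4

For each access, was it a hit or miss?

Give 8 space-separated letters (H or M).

Acc 1: bank1 row0 -> MISS (open row0); precharges=0
Acc 2: bank1 row1 -> MISS (open row1); precharges=1
Acc 3: bank0 row3 -> MISS (open row3); precharges=1
Acc 4: bank1 row1 -> HIT
Acc 5: bank0 row0 -> MISS (open row0); precharges=2
Acc 6: bank1 row3 -> MISS (open row3); precharges=3
Acc 7: bank0 row0 -> HIT
Acc 8: bank1 row4 -> MISS (open row4); precharges=4

Answer: M M M H M M H M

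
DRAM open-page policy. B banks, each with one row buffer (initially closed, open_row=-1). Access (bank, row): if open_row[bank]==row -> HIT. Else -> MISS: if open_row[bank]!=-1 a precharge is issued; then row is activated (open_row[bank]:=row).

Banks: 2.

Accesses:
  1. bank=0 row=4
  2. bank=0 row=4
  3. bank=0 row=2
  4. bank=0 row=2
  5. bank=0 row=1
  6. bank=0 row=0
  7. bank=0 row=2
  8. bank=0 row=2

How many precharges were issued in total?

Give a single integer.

Answer: 4

Derivation:
Acc 1: bank0 row4 -> MISS (open row4); precharges=0
Acc 2: bank0 row4 -> HIT
Acc 3: bank0 row2 -> MISS (open row2); precharges=1
Acc 4: bank0 row2 -> HIT
Acc 5: bank0 row1 -> MISS (open row1); precharges=2
Acc 6: bank0 row0 -> MISS (open row0); precharges=3
Acc 7: bank0 row2 -> MISS (open row2); precharges=4
Acc 8: bank0 row2 -> HIT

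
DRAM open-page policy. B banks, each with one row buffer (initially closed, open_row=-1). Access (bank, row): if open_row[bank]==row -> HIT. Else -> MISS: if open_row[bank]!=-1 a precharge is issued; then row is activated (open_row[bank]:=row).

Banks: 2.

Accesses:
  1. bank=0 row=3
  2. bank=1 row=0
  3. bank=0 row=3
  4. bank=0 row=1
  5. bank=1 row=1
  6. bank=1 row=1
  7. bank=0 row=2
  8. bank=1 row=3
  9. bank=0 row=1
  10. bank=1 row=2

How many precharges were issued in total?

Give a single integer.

Answer: 6

Derivation:
Acc 1: bank0 row3 -> MISS (open row3); precharges=0
Acc 2: bank1 row0 -> MISS (open row0); precharges=0
Acc 3: bank0 row3 -> HIT
Acc 4: bank0 row1 -> MISS (open row1); precharges=1
Acc 5: bank1 row1 -> MISS (open row1); precharges=2
Acc 6: bank1 row1 -> HIT
Acc 7: bank0 row2 -> MISS (open row2); precharges=3
Acc 8: bank1 row3 -> MISS (open row3); precharges=4
Acc 9: bank0 row1 -> MISS (open row1); precharges=5
Acc 10: bank1 row2 -> MISS (open row2); precharges=6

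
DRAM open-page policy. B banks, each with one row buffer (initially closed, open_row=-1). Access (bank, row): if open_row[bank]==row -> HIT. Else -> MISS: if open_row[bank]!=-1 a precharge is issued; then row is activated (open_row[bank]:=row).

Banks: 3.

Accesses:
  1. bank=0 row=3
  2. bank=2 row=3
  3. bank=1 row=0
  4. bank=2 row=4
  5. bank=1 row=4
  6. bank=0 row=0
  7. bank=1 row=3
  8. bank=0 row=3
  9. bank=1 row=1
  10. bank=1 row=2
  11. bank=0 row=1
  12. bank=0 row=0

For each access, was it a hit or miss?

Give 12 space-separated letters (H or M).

Answer: M M M M M M M M M M M M

Derivation:
Acc 1: bank0 row3 -> MISS (open row3); precharges=0
Acc 2: bank2 row3 -> MISS (open row3); precharges=0
Acc 3: bank1 row0 -> MISS (open row0); precharges=0
Acc 4: bank2 row4 -> MISS (open row4); precharges=1
Acc 5: bank1 row4 -> MISS (open row4); precharges=2
Acc 6: bank0 row0 -> MISS (open row0); precharges=3
Acc 7: bank1 row3 -> MISS (open row3); precharges=4
Acc 8: bank0 row3 -> MISS (open row3); precharges=5
Acc 9: bank1 row1 -> MISS (open row1); precharges=6
Acc 10: bank1 row2 -> MISS (open row2); precharges=7
Acc 11: bank0 row1 -> MISS (open row1); precharges=8
Acc 12: bank0 row0 -> MISS (open row0); precharges=9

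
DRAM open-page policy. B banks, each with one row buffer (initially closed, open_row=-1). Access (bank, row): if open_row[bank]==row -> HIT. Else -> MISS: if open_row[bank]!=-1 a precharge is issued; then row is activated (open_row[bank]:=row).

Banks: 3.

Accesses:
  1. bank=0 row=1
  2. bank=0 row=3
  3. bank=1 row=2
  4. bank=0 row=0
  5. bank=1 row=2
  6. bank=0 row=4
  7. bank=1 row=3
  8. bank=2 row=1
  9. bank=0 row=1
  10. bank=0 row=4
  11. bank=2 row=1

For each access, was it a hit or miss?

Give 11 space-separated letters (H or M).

Acc 1: bank0 row1 -> MISS (open row1); precharges=0
Acc 2: bank0 row3 -> MISS (open row3); precharges=1
Acc 3: bank1 row2 -> MISS (open row2); precharges=1
Acc 4: bank0 row0 -> MISS (open row0); precharges=2
Acc 5: bank1 row2 -> HIT
Acc 6: bank0 row4 -> MISS (open row4); precharges=3
Acc 7: bank1 row3 -> MISS (open row3); precharges=4
Acc 8: bank2 row1 -> MISS (open row1); precharges=4
Acc 9: bank0 row1 -> MISS (open row1); precharges=5
Acc 10: bank0 row4 -> MISS (open row4); precharges=6
Acc 11: bank2 row1 -> HIT

Answer: M M M M H M M M M M H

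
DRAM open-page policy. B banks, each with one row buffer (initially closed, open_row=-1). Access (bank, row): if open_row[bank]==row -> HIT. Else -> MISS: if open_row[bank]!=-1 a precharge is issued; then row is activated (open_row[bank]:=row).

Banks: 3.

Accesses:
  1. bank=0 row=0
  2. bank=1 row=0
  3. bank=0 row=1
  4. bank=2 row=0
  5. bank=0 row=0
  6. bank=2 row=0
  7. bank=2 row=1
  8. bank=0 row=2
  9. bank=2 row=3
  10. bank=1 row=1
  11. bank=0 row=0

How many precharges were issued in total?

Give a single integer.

Answer: 7

Derivation:
Acc 1: bank0 row0 -> MISS (open row0); precharges=0
Acc 2: bank1 row0 -> MISS (open row0); precharges=0
Acc 3: bank0 row1 -> MISS (open row1); precharges=1
Acc 4: bank2 row0 -> MISS (open row0); precharges=1
Acc 5: bank0 row0 -> MISS (open row0); precharges=2
Acc 6: bank2 row0 -> HIT
Acc 7: bank2 row1 -> MISS (open row1); precharges=3
Acc 8: bank0 row2 -> MISS (open row2); precharges=4
Acc 9: bank2 row3 -> MISS (open row3); precharges=5
Acc 10: bank1 row1 -> MISS (open row1); precharges=6
Acc 11: bank0 row0 -> MISS (open row0); precharges=7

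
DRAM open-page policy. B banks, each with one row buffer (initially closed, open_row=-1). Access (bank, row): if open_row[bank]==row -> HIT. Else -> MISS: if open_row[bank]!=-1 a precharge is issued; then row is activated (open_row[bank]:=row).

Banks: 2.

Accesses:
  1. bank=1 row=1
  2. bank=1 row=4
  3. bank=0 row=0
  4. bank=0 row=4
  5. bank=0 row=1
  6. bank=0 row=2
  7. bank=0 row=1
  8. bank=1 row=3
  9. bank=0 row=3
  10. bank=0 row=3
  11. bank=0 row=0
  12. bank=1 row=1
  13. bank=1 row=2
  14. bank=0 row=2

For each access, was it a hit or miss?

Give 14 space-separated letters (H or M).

Answer: M M M M M M M M M H M M M M

Derivation:
Acc 1: bank1 row1 -> MISS (open row1); precharges=0
Acc 2: bank1 row4 -> MISS (open row4); precharges=1
Acc 3: bank0 row0 -> MISS (open row0); precharges=1
Acc 4: bank0 row4 -> MISS (open row4); precharges=2
Acc 5: bank0 row1 -> MISS (open row1); precharges=3
Acc 6: bank0 row2 -> MISS (open row2); precharges=4
Acc 7: bank0 row1 -> MISS (open row1); precharges=5
Acc 8: bank1 row3 -> MISS (open row3); precharges=6
Acc 9: bank0 row3 -> MISS (open row3); precharges=7
Acc 10: bank0 row3 -> HIT
Acc 11: bank0 row0 -> MISS (open row0); precharges=8
Acc 12: bank1 row1 -> MISS (open row1); precharges=9
Acc 13: bank1 row2 -> MISS (open row2); precharges=10
Acc 14: bank0 row2 -> MISS (open row2); precharges=11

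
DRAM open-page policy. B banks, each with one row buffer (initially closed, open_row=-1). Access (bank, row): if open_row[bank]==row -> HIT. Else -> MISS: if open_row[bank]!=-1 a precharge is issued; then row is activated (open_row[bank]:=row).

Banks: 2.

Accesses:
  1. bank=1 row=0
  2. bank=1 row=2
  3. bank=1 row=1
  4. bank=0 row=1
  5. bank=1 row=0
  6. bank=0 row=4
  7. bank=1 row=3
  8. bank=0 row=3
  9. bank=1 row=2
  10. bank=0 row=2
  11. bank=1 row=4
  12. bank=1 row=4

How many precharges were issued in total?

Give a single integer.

Acc 1: bank1 row0 -> MISS (open row0); precharges=0
Acc 2: bank1 row2 -> MISS (open row2); precharges=1
Acc 3: bank1 row1 -> MISS (open row1); precharges=2
Acc 4: bank0 row1 -> MISS (open row1); precharges=2
Acc 5: bank1 row0 -> MISS (open row0); precharges=3
Acc 6: bank0 row4 -> MISS (open row4); precharges=4
Acc 7: bank1 row3 -> MISS (open row3); precharges=5
Acc 8: bank0 row3 -> MISS (open row3); precharges=6
Acc 9: bank1 row2 -> MISS (open row2); precharges=7
Acc 10: bank0 row2 -> MISS (open row2); precharges=8
Acc 11: bank1 row4 -> MISS (open row4); precharges=9
Acc 12: bank1 row4 -> HIT

Answer: 9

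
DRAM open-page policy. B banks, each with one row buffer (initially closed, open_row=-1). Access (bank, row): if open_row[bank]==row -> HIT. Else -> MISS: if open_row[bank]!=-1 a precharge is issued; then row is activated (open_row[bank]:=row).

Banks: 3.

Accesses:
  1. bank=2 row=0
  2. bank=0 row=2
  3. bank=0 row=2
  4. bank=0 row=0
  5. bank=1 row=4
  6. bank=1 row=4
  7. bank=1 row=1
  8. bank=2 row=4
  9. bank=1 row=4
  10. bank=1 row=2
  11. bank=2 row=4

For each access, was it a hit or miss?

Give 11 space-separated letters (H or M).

Acc 1: bank2 row0 -> MISS (open row0); precharges=0
Acc 2: bank0 row2 -> MISS (open row2); precharges=0
Acc 3: bank0 row2 -> HIT
Acc 4: bank0 row0 -> MISS (open row0); precharges=1
Acc 5: bank1 row4 -> MISS (open row4); precharges=1
Acc 6: bank1 row4 -> HIT
Acc 7: bank1 row1 -> MISS (open row1); precharges=2
Acc 8: bank2 row4 -> MISS (open row4); precharges=3
Acc 9: bank1 row4 -> MISS (open row4); precharges=4
Acc 10: bank1 row2 -> MISS (open row2); precharges=5
Acc 11: bank2 row4 -> HIT

Answer: M M H M M H M M M M H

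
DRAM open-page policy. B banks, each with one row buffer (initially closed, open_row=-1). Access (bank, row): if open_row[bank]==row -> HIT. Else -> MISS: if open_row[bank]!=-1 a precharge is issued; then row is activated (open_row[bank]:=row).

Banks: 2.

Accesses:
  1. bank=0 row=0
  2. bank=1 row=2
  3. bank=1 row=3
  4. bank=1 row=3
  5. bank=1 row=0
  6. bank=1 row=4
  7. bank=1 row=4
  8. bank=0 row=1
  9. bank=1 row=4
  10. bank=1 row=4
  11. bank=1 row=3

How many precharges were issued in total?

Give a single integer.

Acc 1: bank0 row0 -> MISS (open row0); precharges=0
Acc 2: bank1 row2 -> MISS (open row2); precharges=0
Acc 3: bank1 row3 -> MISS (open row3); precharges=1
Acc 4: bank1 row3 -> HIT
Acc 5: bank1 row0 -> MISS (open row0); precharges=2
Acc 6: bank1 row4 -> MISS (open row4); precharges=3
Acc 7: bank1 row4 -> HIT
Acc 8: bank0 row1 -> MISS (open row1); precharges=4
Acc 9: bank1 row4 -> HIT
Acc 10: bank1 row4 -> HIT
Acc 11: bank1 row3 -> MISS (open row3); precharges=5

Answer: 5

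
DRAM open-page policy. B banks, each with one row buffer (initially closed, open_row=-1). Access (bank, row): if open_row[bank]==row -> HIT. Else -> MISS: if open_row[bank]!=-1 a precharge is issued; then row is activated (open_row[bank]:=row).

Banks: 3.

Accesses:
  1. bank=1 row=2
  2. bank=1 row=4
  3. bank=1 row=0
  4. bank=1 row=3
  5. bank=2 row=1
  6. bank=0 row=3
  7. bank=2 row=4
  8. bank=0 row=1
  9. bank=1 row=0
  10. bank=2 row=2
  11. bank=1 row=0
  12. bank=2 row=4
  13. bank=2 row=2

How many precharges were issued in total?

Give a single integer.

Answer: 9

Derivation:
Acc 1: bank1 row2 -> MISS (open row2); precharges=0
Acc 2: bank1 row4 -> MISS (open row4); precharges=1
Acc 3: bank1 row0 -> MISS (open row0); precharges=2
Acc 4: bank1 row3 -> MISS (open row3); precharges=3
Acc 5: bank2 row1 -> MISS (open row1); precharges=3
Acc 6: bank0 row3 -> MISS (open row3); precharges=3
Acc 7: bank2 row4 -> MISS (open row4); precharges=4
Acc 8: bank0 row1 -> MISS (open row1); precharges=5
Acc 9: bank1 row0 -> MISS (open row0); precharges=6
Acc 10: bank2 row2 -> MISS (open row2); precharges=7
Acc 11: bank1 row0 -> HIT
Acc 12: bank2 row4 -> MISS (open row4); precharges=8
Acc 13: bank2 row2 -> MISS (open row2); precharges=9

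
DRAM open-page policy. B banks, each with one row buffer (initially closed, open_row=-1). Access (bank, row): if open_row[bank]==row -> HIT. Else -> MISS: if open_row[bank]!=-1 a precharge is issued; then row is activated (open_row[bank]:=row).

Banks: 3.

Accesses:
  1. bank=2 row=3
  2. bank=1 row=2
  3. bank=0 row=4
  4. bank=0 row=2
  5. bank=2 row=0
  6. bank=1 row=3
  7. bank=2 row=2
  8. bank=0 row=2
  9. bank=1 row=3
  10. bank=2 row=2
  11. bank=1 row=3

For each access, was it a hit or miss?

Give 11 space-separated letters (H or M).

Acc 1: bank2 row3 -> MISS (open row3); precharges=0
Acc 2: bank1 row2 -> MISS (open row2); precharges=0
Acc 3: bank0 row4 -> MISS (open row4); precharges=0
Acc 4: bank0 row2 -> MISS (open row2); precharges=1
Acc 5: bank2 row0 -> MISS (open row0); precharges=2
Acc 6: bank1 row3 -> MISS (open row3); precharges=3
Acc 7: bank2 row2 -> MISS (open row2); precharges=4
Acc 8: bank0 row2 -> HIT
Acc 9: bank1 row3 -> HIT
Acc 10: bank2 row2 -> HIT
Acc 11: bank1 row3 -> HIT

Answer: M M M M M M M H H H H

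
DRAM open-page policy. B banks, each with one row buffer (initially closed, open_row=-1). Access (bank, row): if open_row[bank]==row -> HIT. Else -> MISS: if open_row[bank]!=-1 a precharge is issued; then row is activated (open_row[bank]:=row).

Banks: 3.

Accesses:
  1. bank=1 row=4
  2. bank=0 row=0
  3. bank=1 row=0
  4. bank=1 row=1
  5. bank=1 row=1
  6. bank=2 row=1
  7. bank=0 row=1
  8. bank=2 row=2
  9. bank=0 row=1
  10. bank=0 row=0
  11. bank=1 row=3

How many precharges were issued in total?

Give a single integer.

Answer: 6

Derivation:
Acc 1: bank1 row4 -> MISS (open row4); precharges=0
Acc 2: bank0 row0 -> MISS (open row0); precharges=0
Acc 3: bank1 row0 -> MISS (open row0); precharges=1
Acc 4: bank1 row1 -> MISS (open row1); precharges=2
Acc 5: bank1 row1 -> HIT
Acc 6: bank2 row1 -> MISS (open row1); precharges=2
Acc 7: bank0 row1 -> MISS (open row1); precharges=3
Acc 8: bank2 row2 -> MISS (open row2); precharges=4
Acc 9: bank0 row1 -> HIT
Acc 10: bank0 row0 -> MISS (open row0); precharges=5
Acc 11: bank1 row3 -> MISS (open row3); precharges=6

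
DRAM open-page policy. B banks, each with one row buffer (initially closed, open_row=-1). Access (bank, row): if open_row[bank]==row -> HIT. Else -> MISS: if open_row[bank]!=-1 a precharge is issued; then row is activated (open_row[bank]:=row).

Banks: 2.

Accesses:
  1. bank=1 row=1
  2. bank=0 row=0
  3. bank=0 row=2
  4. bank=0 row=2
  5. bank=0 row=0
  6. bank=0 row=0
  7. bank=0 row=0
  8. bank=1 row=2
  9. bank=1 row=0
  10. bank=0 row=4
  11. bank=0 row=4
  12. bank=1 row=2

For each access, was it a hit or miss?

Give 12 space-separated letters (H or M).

Answer: M M M H M H H M M M H M

Derivation:
Acc 1: bank1 row1 -> MISS (open row1); precharges=0
Acc 2: bank0 row0 -> MISS (open row0); precharges=0
Acc 3: bank0 row2 -> MISS (open row2); precharges=1
Acc 4: bank0 row2 -> HIT
Acc 5: bank0 row0 -> MISS (open row0); precharges=2
Acc 6: bank0 row0 -> HIT
Acc 7: bank0 row0 -> HIT
Acc 8: bank1 row2 -> MISS (open row2); precharges=3
Acc 9: bank1 row0 -> MISS (open row0); precharges=4
Acc 10: bank0 row4 -> MISS (open row4); precharges=5
Acc 11: bank0 row4 -> HIT
Acc 12: bank1 row2 -> MISS (open row2); precharges=6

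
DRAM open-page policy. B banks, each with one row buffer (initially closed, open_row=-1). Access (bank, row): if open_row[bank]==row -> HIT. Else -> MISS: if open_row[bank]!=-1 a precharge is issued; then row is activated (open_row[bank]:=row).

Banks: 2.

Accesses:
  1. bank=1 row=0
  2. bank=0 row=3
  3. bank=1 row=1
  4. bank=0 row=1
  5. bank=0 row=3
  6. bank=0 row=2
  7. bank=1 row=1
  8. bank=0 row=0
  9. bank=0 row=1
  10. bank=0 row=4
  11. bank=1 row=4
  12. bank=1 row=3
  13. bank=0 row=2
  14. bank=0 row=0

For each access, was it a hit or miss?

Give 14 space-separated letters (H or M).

Answer: M M M M M M H M M M M M M M

Derivation:
Acc 1: bank1 row0 -> MISS (open row0); precharges=0
Acc 2: bank0 row3 -> MISS (open row3); precharges=0
Acc 3: bank1 row1 -> MISS (open row1); precharges=1
Acc 4: bank0 row1 -> MISS (open row1); precharges=2
Acc 5: bank0 row3 -> MISS (open row3); precharges=3
Acc 6: bank0 row2 -> MISS (open row2); precharges=4
Acc 7: bank1 row1 -> HIT
Acc 8: bank0 row0 -> MISS (open row0); precharges=5
Acc 9: bank0 row1 -> MISS (open row1); precharges=6
Acc 10: bank0 row4 -> MISS (open row4); precharges=7
Acc 11: bank1 row4 -> MISS (open row4); precharges=8
Acc 12: bank1 row3 -> MISS (open row3); precharges=9
Acc 13: bank0 row2 -> MISS (open row2); precharges=10
Acc 14: bank0 row0 -> MISS (open row0); precharges=11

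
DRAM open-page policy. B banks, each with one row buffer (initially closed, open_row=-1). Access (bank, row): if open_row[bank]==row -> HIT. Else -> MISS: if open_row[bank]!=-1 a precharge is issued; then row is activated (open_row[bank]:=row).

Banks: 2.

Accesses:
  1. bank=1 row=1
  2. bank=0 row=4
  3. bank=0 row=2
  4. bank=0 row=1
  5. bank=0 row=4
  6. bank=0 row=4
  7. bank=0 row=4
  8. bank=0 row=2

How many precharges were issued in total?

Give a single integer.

Acc 1: bank1 row1 -> MISS (open row1); precharges=0
Acc 2: bank0 row4 -> MISS (open row4); precharges=0
Acc 3: bank0 row2 -> MISS (open row2); precharges=1
Acc 4: bank0 row1 -> MISS (open row1); precharges=2
Acc 5: bank0 row4 -> MISS (open row4); precharges=3
Acc 6: bank0 row4 -> HIT
Acc 7: bank0 row4 -> HIT
Acc 8: bank0 row2 -> MISS (open row2); precharges=4

Answer: 4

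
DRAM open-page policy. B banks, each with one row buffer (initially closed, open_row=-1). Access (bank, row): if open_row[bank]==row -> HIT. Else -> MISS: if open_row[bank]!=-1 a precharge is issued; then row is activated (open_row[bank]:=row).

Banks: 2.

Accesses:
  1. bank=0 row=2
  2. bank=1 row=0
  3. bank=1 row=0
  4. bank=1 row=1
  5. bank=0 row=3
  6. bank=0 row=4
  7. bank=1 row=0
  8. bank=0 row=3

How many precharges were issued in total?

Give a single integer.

Answer: 5

Derivation:
Acc 1: bank0 row2 -> MISS (open row2); precharges=0
Acc 2: bank1 row0 -> MISS (open row0); precharges=0
Acc 3: bank1 row0 -> HIT
Acc 4: bank1 row1 -> MISS (open row1); precharges=1
Acc 5: bank0 row3 -> MISS (open row3); precharges=2
Acc 6: bank0 row4 -> MISS (open row4); precharges=3
Acc 7: bank1 row0 -> MISS (open row0); precharges=4
Acc 8: bank0 row3 -> MISS (open row3); precharges=5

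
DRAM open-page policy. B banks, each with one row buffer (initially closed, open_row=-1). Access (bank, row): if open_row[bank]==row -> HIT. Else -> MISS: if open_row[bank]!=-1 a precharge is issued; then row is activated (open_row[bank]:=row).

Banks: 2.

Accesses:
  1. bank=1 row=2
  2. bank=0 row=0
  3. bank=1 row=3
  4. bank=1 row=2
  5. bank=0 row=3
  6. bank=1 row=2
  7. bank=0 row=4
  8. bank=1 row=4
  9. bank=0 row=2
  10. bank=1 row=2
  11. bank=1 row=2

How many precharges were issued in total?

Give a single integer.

Answer: 7

Derivation:
Acc 1: bank1 row2 -> MISS (open row2); precharges=0
Acc 2: bank0 row0 -> MISS (open row0); precharges=0
Acc 3: bank1 row3 -> MISS (open row3); precharges=1
Acc 4: bank1 row2 -> MISS (open row2); precharges=2
Acc 5: bank0 row3 -> MISS (open row3); precharges=3
Acc 6: bank1 row2 -> HIT
Acc 7: bank0 row4 -> MISS (open row4); precharges=4
Acc 8: bank1 row4 -> MISS (open row4); precharges=5
Acc 9: bank0 row2 -> MISS (open row2); precharges=6
Acc 10: bank1 row2 -> MISS (open row2); precharges=7
Acc 11: bank1 row2 -> HIT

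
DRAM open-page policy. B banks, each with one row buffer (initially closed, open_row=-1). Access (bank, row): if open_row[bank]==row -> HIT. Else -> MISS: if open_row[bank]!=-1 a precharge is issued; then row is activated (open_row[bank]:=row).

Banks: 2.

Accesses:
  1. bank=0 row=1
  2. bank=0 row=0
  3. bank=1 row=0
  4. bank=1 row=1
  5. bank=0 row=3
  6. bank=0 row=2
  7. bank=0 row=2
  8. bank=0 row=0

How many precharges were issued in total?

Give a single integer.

Answer: 5

Derivation:
Acc 1: bank0 row1 -> MISS (open row1); precharges=0
Acc 2: bank0 row0 -> MISS (open row0); precharges=1
Acc 3: bank1 row0 -> MISS (open row0); precharges=1
Acc 4: bank1 row1 -> MISS (open row1); precharges=2
Acc 5: bank0 row3 -> MISS (open row3); precharges=3
Acc 6: bank0 row2 -> MISS (open row2); precharges=4
Acc 7: bank0 row2 -> HIT
Acc 8: bank0 row0 -> MISS (open row0); precharges=5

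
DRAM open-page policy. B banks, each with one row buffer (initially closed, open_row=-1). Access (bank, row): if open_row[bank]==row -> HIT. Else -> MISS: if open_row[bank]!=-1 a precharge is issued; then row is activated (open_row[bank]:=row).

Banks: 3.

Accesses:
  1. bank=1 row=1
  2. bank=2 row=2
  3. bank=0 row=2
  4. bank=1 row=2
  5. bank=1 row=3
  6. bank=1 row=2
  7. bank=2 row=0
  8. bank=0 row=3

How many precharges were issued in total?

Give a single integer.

Answer: 5

Derivation:
Acc 1: bank1 row1 -> MISS (open row1); precharges=0
Acc 2: bank2 row2 -> MISS (open row2); precharges=0
Acc 3: bank0 row2 -> MISS (open row2); precharges=0
Acc 4: bank1 row2 -> MISS (open row2); precharges=1
Acc 5: bank1 row3 -> MISS (open row3); precharges=2
Acc 6: bank1 row2 -> MISS (open row2); precharges=3
Acc 7: bank2 row0 -> MISS (open row0); precharges=4
Acc 8: bank0 row3 -> MISS (open row3); precharges=5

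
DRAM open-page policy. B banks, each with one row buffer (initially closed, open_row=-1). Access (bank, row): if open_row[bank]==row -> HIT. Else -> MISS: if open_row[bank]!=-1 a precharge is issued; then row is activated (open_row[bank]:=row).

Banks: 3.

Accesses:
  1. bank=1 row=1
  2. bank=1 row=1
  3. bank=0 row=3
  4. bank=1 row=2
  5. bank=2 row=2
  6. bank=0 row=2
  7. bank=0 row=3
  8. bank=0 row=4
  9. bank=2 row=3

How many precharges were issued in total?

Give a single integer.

Answer: 5

Derivation:
Acc 1: bank1 row1 -> MISS (open row1); precharges=0
Acc 2: bank1 row1 -> HIT
Acc 3: bank0 row3 -> MISS (open row3); precharges=0
Acc 4: bank1 row2 -> MISS (open row2); precharges=1
Acc 5: bank2 row2 -> MISS (open row2); precharges=1
Acc 6: bank0 row2 -> MISS (open row2); precharges=2
Acc 7: bank0 row3 -> MISS (open row3); precharges=3
Acc 8: bank0 row4 -> MISS (open row4); precharges=4
Acc 9: bank2 row3 -> MISS (open row3); precharges=5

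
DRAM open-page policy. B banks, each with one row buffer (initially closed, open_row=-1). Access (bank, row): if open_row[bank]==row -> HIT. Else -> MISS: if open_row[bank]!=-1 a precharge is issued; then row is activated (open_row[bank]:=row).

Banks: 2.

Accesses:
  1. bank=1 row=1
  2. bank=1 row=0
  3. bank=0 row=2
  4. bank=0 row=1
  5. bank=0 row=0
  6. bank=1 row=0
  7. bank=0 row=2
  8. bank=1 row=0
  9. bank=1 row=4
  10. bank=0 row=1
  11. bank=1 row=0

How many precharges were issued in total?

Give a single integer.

Acc 1: bank1 row1 -> MISS (open row1); precharges=0
Acc 2: bank1 row0 -> MISS (open row0); precharges=1
Acc 3: bank0 row2 -> MISS (open row2); precharges=1
Acc 4: bank0 row1 -> MISS (open row1); precharges=2
Acc 5: bank0 row0 -> MISS (open row0); precharges=3
Acc 6: bank1 row0 -> HIT
Acc 7: bank0 row2 -> MISS (open row2); precharges=4
Acc 8: bank1 row0 -> HIT
Acc 9: bank1 row4 -> MISS (open row4); precharges=5
Acc 10: bank0 row1 -> MISS (open row1); precharges=6
Acc 11: bank1 row0 -> MISS (open row0); precharges=7

Answer: 7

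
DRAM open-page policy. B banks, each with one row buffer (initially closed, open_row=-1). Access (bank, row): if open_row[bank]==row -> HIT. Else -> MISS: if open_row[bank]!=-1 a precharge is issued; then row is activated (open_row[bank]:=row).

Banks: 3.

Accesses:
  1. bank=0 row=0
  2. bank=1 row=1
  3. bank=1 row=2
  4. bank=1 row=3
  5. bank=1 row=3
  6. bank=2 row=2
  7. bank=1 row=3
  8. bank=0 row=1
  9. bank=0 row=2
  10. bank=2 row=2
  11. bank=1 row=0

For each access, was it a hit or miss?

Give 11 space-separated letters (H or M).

Acc 1: bank0 row0 -> MISS (open row0); precharges=0
Acc 2: bank1 row1 -> MISS (open row1); precharges=0
Acc 3: bank1 row2 -> MISS (open row2); precharges=1
Acc 4: bank1 row3 -> MISS (open row3); precharges=2
Acc 5: bank1 row3 -> HIT
Acc 6: bank2 row2 -> MISS (open row2); precharges=2
Acc 7: bank1 row3 -> HIT
Acc 8: bank0 row1 -> MISS (open row1); precharges=3
Acc 9: bank0 row2 -> MISS (open row2); precharges=4
Acc 10: bank2 row2 -> HIT
Acc 11: bank1 row0 -> MISS (open row0); precharges=5

Answer: M M M M H M H M M H M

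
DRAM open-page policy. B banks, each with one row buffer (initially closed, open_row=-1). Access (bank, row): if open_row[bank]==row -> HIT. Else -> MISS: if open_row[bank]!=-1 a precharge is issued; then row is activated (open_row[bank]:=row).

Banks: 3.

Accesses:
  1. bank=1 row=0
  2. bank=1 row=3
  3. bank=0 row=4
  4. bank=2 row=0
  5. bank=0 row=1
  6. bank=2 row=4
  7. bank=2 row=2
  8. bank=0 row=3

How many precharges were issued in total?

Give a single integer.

Answer: 5

Derivation:
Acc 1: bank1 row0 -> MISS (open row0); precharges=0
Acc 2: bank1 row3 -> MISS (open row3); precharges=1
Acc 3: bank0 row4 -> MISS (open row4); precharges=1
Acc 4: bank2 row0 -> MISS (open row0); precharges=1
Acc 5: bank0 row1 -> MISS (open row1); precharges=2
Acc 6: bank2 row4 -> MISS (open row4); precharges=3
Acc 7: bank2 row2 -> MISS (open row2); precharges=4
Acc 8: bank0 row3 -> MISS (open row3); precharges=5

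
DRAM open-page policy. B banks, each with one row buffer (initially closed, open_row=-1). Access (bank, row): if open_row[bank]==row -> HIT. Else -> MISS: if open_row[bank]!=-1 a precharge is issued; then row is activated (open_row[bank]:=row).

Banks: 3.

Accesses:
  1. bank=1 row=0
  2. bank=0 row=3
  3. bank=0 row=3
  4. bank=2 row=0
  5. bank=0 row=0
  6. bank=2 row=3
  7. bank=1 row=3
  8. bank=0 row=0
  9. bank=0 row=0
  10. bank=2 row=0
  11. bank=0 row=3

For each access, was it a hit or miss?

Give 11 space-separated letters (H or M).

Answer: M M H M M M M H H M M

Derivation:
Acc 1: bank1 row0 -> MISS (open row0); precharges=0
Acc 2: bank0 row3 -> MISS (open row3); precharges=0
Acc 3: bank0 row3 -> HIT
Acc 4: bank2 row0 -> MISS (open row0); precharges=0
Acc 5: bank0 row0 -> MISS (open row0); precharges=1
Acc 6: bank2 row3 -> MISS (open row3); precharges=2
Acc 7: bank1 row3 -> MISS (open row3); precharges=3
Acc 8: bank0 row0 -> HIT
Acc 9: bank0 row0 -> HIT
Acc 10: bank2 row0 -> MISS (open row0); precharges=4
Acc 11: bank0 row3 -> MISS (open row3); precharges=5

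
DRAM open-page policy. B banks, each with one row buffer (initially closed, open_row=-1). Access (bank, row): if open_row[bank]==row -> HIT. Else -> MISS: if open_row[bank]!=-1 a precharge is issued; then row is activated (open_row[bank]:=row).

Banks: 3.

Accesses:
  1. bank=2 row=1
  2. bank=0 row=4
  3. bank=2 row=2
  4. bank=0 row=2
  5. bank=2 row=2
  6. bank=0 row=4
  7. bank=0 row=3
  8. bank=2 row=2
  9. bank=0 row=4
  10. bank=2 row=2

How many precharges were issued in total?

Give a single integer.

Answer: 5

Derivation:
Acc 1: bank2 row1 -> MISS (open row1); precharges=0
Acc 2: bank0 row4 -> MISS (open row4); precharges=0
Acc 3: bank2 row2 -> MISS (open row2); precharges=1
Acc 4: bank0 row2 -> MISS (open row2); precharges=2
Acc 5: bank2 row2 -> HIT
Acc 6: bank0 row4 -> MISS (open row4); precharges=3
Acc 7: bank0 row3 -> MISS (open row3); precharges=4
Acc 8: bank2 row2 -> HIT
Acc 9: bank0 row4 -> MISS (open row4); precharges=5
Acc 10: bank2 row2 -> HIT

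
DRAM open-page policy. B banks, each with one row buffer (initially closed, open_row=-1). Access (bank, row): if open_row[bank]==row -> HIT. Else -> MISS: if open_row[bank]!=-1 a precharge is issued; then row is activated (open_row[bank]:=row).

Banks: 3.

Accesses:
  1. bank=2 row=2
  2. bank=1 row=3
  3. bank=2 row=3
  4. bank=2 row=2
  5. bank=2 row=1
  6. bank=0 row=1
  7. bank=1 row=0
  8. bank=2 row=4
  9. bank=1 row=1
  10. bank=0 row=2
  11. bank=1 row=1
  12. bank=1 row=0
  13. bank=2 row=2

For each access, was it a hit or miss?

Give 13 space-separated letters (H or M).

Acc 1: bank2 row2 -> MISS (open row2); precharges=0
Acc 2: bank1 row3 -> MISS (open row3); precharges=0
Acc 3: bank2 row3 -> MISS (open row3); precharges=1
Acc 4: bank2 row2 -> MISS (open row2); precharges=2
Acc 5: bank2 row1 -> MISS (open row1); precharges=3
Acc 6: bank0 row1 -> MISS (open row1); precharges=3
Acc 7: bank1 row0 -> MISS (open row0); precharges=4
Acc 8: bank2 row4 -> MISS (open row4); precharges=5
Acc 9: bank1 row1 -> MISS (open row1); precharges=6
Acc 10: bank0 row2 -> MISS (open row2); precharges=7
Acc 11: bank1 row1 -> HIT
Acc 12: bank1 row0 -> MISS (open row0); precharges=8
Acc 13: bank2 row2 -> MISS (open row2); precharges=9

Answer: M M M M M M M M M M H M M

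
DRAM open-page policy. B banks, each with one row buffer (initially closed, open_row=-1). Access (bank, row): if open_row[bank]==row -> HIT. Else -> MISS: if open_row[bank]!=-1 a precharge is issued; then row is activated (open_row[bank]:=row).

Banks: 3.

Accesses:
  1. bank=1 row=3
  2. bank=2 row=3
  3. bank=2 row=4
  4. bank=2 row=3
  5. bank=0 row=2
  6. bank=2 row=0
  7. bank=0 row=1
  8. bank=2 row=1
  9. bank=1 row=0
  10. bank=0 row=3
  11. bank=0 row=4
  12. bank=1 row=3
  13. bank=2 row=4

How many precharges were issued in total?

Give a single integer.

Acc 1: bank1 row3 -> MISS (open row3); precharges=0
Acc 2: bank2 row3 -> MISS (open row3); precharges=0
Acc 3: bank2 row4 -> MISS (open row4); precharges=1
Acc 4: bank2 row3 -> MISS (open row3); precharges=2
Acc 5: bank0 row2 -> MISS (open row2); precharges=2
Acc 6: bank2 row0 -> MISS (open row0); precharges=3
Acc 7: bank0 row1 -> MISS (open row1); precharges=4
Acc 8: bank2 row1 -> MISS (open row1); precharges=5
Acc 9: bank1 row0 -> MISS (open row0); precharges=6
Acc 10: bank0 row3 -> MISS (open row3); precharges=7
Acc 11: bank0 row4 -> MISS (open row4); precharges=8
Acc 12: bank1 row3 -> MISS (open row3); precharges=9
Acc 13: bank2 row4 -> MISS (open row4); precharges=10

Answer: 10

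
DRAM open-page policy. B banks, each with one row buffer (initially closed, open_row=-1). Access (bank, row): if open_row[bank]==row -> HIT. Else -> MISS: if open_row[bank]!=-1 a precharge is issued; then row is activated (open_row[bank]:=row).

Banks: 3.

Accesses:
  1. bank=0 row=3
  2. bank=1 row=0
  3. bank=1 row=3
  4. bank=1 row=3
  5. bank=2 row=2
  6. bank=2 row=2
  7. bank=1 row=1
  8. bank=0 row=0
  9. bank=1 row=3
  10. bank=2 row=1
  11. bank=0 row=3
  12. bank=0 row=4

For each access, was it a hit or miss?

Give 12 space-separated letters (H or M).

Acc 1: bank0 row3 -> MISS (open row3); precharges=0
Acc 2: bank1 row0 -> MISS (open row0); precharges=0
Acc 3: bank1 row3 -> MISS (open row3); precharges=1
Acc 4: bank1 row3 -> HIT
Acc 5: bank2 row2 -> MISS (open row2); precharges=1
Acc 6: bank2 row2 -> HIT
Acc 7: bank1 row1 -> MISS (open row1); precharges=2
Acc 8: bank0 row0 -> MISS (open row0); precharges=3
Acc 9: bank1 row3 -> MISS (open row3); precharges=4
Acc 10: bank2 row1 -> MISS (open row1); precharges=5
Acc 11: bank0 row3 -> MISS (open row3); precharges=6
Acc 12: bank0 row4 -> MISS (open row4); precharges=7

Answer: M M M H M H M M M M M M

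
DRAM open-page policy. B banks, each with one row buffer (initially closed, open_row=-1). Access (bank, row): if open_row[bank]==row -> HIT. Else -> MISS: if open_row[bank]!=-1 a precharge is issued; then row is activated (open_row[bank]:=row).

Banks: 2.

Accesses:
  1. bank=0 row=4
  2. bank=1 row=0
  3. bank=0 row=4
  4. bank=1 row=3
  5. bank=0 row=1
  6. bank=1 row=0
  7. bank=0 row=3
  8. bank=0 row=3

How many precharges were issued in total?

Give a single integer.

Answer: 4

Derivation:
Acc 1: bank0 row4 -> MISS (open row4); precharges=0
Acc 2: bank1 row0 -> MISS (open row0); precharges=0
Acc 3: bank0 row4 -> HIT
Acc 4: bank1 row3 -> MISS (open row3); precharges=1
Acc 5: bank0 row1 -> MISS (open row1); precharges=2
Acc 6: bank1 row0 -> MISS (open row0); precharges=3
Acc 7: bank0 row3 -> MISS (open row3); precharges=4
Acc 8: bank0 row3 -> HIT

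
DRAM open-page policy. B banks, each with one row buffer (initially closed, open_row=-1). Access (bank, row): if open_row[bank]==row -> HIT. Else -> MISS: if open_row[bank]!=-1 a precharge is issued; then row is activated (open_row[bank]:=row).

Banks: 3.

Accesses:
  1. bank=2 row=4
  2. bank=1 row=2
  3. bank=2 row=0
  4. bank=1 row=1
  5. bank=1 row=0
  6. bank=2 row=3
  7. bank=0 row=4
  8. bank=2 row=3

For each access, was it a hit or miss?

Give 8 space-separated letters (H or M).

Answer: M M M M M M M H

Derivation:
Acc 1: bank2 row4 -> MISS (open row4); precharges=0
Acc 2: bank1 row2 -> MISS (open row2); precharges=0
Acc 3: bank2 row0 -> MISS (open row0); precharges=1
Acc 4: bank1 row1 -> MISS (open row1); precharges=2
Acc 5: bank1 row0 -> MISS (open row0); precharges=3
Acc 6: bank2 row3 -> MISS (open row3); precharges=4
Acc 7: bank0 row4 -> MISS (open row4); precharges=4
Acc 8: bank2 row3 -> HIT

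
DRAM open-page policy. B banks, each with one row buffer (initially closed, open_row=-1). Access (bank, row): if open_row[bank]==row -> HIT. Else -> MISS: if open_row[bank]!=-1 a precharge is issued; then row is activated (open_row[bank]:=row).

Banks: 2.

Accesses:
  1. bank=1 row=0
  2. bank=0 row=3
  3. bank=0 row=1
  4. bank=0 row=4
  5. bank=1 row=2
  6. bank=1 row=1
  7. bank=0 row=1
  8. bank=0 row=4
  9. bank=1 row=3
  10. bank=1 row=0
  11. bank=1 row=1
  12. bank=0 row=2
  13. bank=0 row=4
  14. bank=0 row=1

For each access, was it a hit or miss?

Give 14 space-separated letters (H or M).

Acc 1: bank1 row0 -> MISS (open row0); precharges=0
Acc 2: bank0 row3 -> MISS (open row3); precharges=0
Acc 3: bank0 row1 -> MISS (open row1); precharges=1
Acc 4: bank0 row4 -> MISS (open row4); precharges=2
Acc 5: bank1 row2 -> MISS (open row2); precharges=3
Acc 6: bank1 row1 -> MISS (open row1); precharges=4
Acc 7: bank0 row1 -> MISS (open row1); precharges=5
Acc 8: bank0 row4 -> MISS (open row4); precharges=6
Acc 9: bank1 row3 -> MISS (open row3); precharges=7
Acc 10: bank1 row0 -> MISS (open row0); precharges=8
Acc 11: bank1 row1 -> MISS (open row1); precharges=9
Acc 12: bank0 row2 -> MISS (open row2); precharges=10
Acc 13: bank0 row4 -> MISS (open row4); precharges=11
Acc 14: bank0 row1 -> MISS (open row1); precharges=12

Answer: M M M M M M M M M M M M M M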